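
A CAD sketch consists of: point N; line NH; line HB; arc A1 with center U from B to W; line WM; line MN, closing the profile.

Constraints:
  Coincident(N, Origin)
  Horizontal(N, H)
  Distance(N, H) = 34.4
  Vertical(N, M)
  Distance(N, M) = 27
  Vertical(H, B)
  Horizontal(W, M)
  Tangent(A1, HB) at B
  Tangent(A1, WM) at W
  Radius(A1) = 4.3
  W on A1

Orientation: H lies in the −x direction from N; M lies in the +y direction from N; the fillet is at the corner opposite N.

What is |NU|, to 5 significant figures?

37.700

N is at the origin; N and H share the same y with |NH| = 34.4 and H on the −x side, so H = (-34.400, 0.0000). NM is vertical with |NM| = 27.0 and M on the +y side, so M = (0.0000, 27.000). The virtual corner opposite N is at (-34.400, 27.000). Tangency of A1 to HB means the radius UB is perpendicular to HB and the tangent condition forces UW to be normal to WM, with radius 4.3, so the center U sits 4.3 in from both sides at U = (-30.100, 22.700). Then |NU| = |U − N| = 37.700.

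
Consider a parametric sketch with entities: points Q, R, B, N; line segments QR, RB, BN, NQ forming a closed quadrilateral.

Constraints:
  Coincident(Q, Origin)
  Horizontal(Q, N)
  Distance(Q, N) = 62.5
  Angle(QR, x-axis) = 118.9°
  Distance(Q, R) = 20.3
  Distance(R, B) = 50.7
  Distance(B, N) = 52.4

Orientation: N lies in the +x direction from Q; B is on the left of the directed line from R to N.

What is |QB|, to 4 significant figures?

55.26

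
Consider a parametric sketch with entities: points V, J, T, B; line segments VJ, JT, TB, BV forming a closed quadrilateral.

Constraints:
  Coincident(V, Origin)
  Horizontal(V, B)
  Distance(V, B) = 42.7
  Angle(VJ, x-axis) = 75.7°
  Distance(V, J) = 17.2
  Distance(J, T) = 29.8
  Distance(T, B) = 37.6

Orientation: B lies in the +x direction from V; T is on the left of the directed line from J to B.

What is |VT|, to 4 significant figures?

44.55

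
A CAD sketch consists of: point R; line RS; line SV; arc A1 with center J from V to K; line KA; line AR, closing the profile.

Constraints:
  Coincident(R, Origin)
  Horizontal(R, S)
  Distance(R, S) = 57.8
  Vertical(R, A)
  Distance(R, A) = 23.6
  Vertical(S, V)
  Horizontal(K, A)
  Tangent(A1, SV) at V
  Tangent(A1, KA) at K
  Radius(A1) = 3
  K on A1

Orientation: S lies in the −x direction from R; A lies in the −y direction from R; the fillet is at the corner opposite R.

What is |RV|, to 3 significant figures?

61.4

The virtual corner opposite R is at (-57.8, -23.6). Tangency of A1 to SV means the radius JV is perpendicular to SV and since A1 is tangent to KA there, JK ⟂ KA, with radius 3.0, so the center J sits 3.0 in from both sides at J = (-54.8, -20.6). That places the tangent points at V = (-57.8, -20.6) on SV and K = (-54.8, -23.6) on KA. Then |RV| = |V − R| = 61.4.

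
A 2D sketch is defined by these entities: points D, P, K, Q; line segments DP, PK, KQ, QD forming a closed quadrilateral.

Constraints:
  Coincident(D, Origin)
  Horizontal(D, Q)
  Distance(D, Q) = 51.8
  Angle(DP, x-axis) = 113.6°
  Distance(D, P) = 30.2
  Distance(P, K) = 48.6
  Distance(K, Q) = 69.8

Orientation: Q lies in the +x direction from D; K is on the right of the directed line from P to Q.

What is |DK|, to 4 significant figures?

25.58

Checks: |PK| = 48.60 ✓; |KQ| = 69.80 ✓.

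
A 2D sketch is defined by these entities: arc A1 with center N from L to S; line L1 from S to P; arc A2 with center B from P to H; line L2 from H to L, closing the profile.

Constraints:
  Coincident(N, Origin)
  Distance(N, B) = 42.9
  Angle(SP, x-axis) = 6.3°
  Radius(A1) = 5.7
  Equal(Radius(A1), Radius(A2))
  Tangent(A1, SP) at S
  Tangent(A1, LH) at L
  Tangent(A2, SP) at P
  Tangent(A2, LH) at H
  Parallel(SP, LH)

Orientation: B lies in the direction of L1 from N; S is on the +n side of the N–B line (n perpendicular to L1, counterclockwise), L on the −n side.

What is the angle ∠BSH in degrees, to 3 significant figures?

7.31°

The slot axis is L1's direction at 6.3°, so u = (cos 6.3°, sin 6.3°) = (0.994, 0.110) and n = (−sin 6.3°, cos 6.3°) = (-0.110, 0.994). N is at the origin and B lies 42.9 along u from N, so B = 42.9·u = (42.6, 4.71). Tangency of A1 to both parallel lines with radius 5.7 puts S and L at N ± 5.7·n: S = (-0.625, 5.67), L = (0.625, -5.67). Equal radii place P and H the same way about B: P = B + 5.7·n = (42.0, 10.4), H = B − 5.7·n = (43.3, -0.958). Then cos ∠BSH = SB·SH / (|SB||SH|), giving 7.31°.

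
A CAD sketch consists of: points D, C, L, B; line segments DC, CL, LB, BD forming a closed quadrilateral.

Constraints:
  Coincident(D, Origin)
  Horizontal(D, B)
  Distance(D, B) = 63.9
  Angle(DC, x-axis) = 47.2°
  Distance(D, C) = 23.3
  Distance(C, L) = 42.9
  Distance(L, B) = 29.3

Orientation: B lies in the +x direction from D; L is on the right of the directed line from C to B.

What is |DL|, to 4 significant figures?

44.44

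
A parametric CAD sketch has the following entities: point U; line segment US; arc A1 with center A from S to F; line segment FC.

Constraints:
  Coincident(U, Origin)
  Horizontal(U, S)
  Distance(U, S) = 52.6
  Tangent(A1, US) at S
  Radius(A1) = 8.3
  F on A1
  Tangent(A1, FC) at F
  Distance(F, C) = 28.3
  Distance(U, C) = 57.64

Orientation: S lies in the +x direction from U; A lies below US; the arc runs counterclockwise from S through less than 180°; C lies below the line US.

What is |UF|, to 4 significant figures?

45.08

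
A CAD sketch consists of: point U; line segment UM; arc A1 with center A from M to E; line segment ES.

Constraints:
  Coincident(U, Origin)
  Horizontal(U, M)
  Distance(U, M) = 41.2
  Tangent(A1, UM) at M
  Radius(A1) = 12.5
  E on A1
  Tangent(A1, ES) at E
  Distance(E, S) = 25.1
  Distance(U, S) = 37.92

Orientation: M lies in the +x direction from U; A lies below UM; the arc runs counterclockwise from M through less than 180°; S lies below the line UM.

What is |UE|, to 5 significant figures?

30.585

U is at the origin; UM is horizontal with |UM| = 41.2 and M on the +x side, so M = (41.200, 0.0000). A1 meets UM tangentially, so AM is at right angles to UM, so A = M + (0, -12.5) = (41.200, -12.500). Since AE ⟂ ES (tangency), |AS| = √(12.5² + 25.1²) = 28.040 regardless of where E sits on A1. So S lies on both circle(U, 37.92) and circle(A, 28.040); the below-UM intersection is S = (20.782, -31.718). E is the foot of the tangent from S: E = (29.473, -8.1714).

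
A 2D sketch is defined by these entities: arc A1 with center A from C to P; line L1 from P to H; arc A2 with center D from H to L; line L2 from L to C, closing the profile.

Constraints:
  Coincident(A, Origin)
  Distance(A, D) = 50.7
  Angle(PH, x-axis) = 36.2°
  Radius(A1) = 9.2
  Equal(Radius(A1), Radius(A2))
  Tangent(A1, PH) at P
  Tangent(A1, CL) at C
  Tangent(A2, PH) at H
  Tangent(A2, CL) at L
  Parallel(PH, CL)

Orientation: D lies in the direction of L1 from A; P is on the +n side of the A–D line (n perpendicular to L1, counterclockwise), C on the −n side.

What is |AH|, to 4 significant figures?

51.53

The slot axis is L1's direction at 36.2°, so u = (cos 36.2°, sin 36.2°) = (0.8070, 0.5906) and n = (−sin 36.2°, cos 36.2°) = (-0.5906, 0.8070). A is at the origin and D lies 50.7 along u from A, so D = 50.7·u = (40.91, 29.94). Tangency of A1 to both parallel lines with radius 9.2 puts P and C at A ± 9.2·n: P = (-5.434, 7.424), C = (5.434, -7.424). Equal radii place H and L the same way about D: H = D + 9.2·n = (35.48, 37.37), L = D − 9.2·n = (46.35, 22.52). Then |AH| = |H − A| = 51.53.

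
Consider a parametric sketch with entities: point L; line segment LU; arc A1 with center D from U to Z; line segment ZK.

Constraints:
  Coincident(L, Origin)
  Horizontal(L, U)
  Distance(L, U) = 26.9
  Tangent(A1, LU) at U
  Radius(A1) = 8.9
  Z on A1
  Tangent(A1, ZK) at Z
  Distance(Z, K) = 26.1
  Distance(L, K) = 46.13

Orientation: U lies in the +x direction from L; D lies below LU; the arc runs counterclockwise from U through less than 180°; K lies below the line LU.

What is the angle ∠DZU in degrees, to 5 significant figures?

34.146°

Checks: |DZ| = 8.900 ✓; ∠(DZ, ZK) = 90.00° ✓; |ZK| = 26.10 ✓; |LK| = 46.13 ✓.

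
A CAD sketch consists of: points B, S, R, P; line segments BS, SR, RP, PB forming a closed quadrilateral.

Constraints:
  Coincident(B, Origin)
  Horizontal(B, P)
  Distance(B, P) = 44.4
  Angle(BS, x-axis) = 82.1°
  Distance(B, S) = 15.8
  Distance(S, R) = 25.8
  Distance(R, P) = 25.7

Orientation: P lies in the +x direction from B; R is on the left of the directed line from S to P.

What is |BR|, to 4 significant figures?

33.87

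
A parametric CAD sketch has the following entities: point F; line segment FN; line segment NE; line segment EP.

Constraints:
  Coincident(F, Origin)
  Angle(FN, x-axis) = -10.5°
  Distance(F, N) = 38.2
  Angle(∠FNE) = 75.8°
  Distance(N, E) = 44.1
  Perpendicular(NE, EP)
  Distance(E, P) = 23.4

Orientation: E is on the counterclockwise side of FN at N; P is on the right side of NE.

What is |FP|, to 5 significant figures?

69.701

∠FNE = 75.8°, so NE runs at -10.5° + (180° − 75.8°) = 93.700° from the x-axis; with |NE| = 44.1, E = N + 44.1·(cos 93.700°, sin 93.700°) = (34.714, 37.047). The perpendicularity gives EP at right angles to NE; with |EP| = 23.4 on the right of NE, P = E + 23.4·(0.99792, 0.064532) = (58.066, 38.557). Then |FP| = |P − F| = 69.701.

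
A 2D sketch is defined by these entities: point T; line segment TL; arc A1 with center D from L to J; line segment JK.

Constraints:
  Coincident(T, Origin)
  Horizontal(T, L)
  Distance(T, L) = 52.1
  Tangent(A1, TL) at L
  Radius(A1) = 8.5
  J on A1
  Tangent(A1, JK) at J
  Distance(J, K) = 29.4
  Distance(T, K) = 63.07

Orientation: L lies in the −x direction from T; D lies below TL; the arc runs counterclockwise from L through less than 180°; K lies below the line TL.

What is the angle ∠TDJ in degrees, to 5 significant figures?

168.39°

T is at the origin; T and L share the same y with |TL| = 52.1 and L on the −x side, so L = (-52.100, 0.0000). The tangent condition forces DL to be normal to TL, so D = L + (0, -8.5) = (-52.100, -8.5000). Since DJ ⟂ JK (tangency), |DK| = √(8.5² + 29.4²) = 30.604 regardless of where J sits on A1. So K lies on both circle(T, 63.07) and circle(D, 30.604); the below-TL intersection is K = (-49.567, -38.999). J is the foot of the tangent from K: J = (-60.042, -11.529).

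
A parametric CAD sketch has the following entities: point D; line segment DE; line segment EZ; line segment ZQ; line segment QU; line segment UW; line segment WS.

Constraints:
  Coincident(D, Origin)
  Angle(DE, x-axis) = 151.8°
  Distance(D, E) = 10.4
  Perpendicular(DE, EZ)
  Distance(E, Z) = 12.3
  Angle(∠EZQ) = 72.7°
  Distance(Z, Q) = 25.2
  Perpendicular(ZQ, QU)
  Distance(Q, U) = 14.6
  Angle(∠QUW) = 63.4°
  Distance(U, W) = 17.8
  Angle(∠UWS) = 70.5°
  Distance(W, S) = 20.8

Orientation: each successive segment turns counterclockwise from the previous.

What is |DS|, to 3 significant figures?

19.6

D is at the origin; DE runs at 151.8° with length 10.4, so E = (-9.17, 4.91). The perpendicularity gives EZ at right angles to DE, so EZ runs at -118°; with |EZ| = 12.3, Z = (-15.0, -5.93). ∠EZQ = 72.7° gives ZQ at -10.9° from the x-axis; with |ZQ| = 25.2, Q = (9.77, -10.7). ZQ ⟂ QU, so QU runs at 79.1°; with |QU| = 14.6, U = (12.5, 3.65). ∠QUW = 63.4° gives UW at -164° from the x-axis; with |UW| = 17.8, W = (-4.61, -1.17). ∠UWS = 70.5° gives WS at -54.8° from the x-axis; with |WS| = 20.8, S = (7.38, -18.2). Then |DS| = |S − D| = 19.6.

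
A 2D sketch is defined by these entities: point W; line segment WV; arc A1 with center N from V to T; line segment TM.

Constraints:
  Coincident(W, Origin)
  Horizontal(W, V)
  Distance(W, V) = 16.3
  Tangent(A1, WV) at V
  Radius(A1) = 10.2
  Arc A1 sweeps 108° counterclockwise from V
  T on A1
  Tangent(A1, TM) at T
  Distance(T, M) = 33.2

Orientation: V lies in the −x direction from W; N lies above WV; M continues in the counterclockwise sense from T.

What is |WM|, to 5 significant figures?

47.986

On A1, V sits at bearing -90° from N; a 108° counterclockwise sweep puts T at bearing 18°, so T = N + 10.2·(cos 18°, sin 18°) = (-6.5992, 13.352). A1 meets TM tangentially, so NT is at right angles to TM, so TM runs along (−sin 18°, cos 18°); with |TM| = 33.2, M = (-16.859, 44.927). Then |WM| = |M − W| = 47.986.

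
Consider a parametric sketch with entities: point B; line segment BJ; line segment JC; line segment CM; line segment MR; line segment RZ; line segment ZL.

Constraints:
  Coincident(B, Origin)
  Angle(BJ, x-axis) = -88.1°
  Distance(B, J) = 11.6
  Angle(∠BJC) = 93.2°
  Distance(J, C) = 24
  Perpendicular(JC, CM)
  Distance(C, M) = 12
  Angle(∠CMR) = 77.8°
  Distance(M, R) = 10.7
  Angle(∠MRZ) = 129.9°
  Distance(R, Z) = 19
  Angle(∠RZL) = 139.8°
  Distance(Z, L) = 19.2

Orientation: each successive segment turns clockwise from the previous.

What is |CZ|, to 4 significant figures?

20.55

B is at the origin; BJ runs at -88.1° with length 11.6, so J = (0.3846, -11.59). ∠BJC = 93.2° gives JC at -174.9° from the x-axis; with |JC| = 24.0, C = (-23.52, -13.73). JC ⟂ CM, so CM runs at 95.10°; with |CM| = 12.0, M = (-24.59, -1.775). ∠CMR = 77.8° gives MR at -7.100° from the x-axis; with |MR| = 10.7, R = (-13.97, -3.097). ∠MRZ = 129.9° gives RZ at -57.20° from the x-axis; with |RZ| = 19.0, Z = (-3.677, -19.07). Then |CZ| = |Z − C| = 20.55.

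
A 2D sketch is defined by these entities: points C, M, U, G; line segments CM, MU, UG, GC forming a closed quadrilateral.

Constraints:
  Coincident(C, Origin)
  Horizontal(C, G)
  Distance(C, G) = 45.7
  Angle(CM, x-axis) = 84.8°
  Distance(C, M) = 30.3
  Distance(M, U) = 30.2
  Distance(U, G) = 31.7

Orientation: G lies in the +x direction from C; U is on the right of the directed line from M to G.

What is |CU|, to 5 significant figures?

14.243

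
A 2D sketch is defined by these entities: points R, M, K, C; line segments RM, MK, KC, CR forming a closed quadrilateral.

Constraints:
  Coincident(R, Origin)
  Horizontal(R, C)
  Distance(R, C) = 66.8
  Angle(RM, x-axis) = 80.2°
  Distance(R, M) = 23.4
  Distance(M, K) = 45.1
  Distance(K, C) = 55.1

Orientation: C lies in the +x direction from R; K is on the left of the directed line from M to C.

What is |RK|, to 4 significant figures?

63.72

Checks: |MK| = 45.10 ✓; |KC| = 55.10 ✓.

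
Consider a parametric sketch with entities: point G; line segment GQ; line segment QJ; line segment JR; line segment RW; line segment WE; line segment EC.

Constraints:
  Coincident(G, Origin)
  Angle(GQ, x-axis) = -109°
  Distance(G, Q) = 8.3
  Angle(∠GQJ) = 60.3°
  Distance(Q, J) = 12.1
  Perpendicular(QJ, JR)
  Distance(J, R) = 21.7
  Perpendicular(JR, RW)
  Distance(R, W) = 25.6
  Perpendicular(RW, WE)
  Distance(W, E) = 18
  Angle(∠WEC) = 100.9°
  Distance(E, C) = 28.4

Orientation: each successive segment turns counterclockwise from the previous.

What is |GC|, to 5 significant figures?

13.581

G is at the origin; GQ runs at -109.0° with length 8.3, so Q = (-2.7022, -7.8478). ∠GQJ = 60.3° gives QJ at 10.700° from the x-axis; with |QJ| = 12.1, J = (9.1874, -5.6012). QJ ⟂ JR, so JR runs at 100.70°; with |JR| = 21.7, R = (5.1584, 15.721). JR ⟂ RW, so RW runs at -169.30°; with |RW| = 25.6, W = (-19.996, 10.968). RW ⟂ WE, so WE runs at -79.300°; with |WE| = 18.0, E = (-16.654, -6.7186). ∠WEC = 100.9° gives EC at -0.20000° from the x-axis; with |EC| = 28.4, C = (11.745, -6.8178). Then |GC| = |C − G| = 13.581.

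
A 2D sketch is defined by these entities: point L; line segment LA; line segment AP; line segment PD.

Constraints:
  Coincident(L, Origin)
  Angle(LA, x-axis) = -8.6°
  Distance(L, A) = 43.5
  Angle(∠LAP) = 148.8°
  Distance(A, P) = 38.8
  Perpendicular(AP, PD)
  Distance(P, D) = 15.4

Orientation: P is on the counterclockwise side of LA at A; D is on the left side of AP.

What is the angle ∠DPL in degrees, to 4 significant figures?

73.49°

L is at the origin; LA runs at -8.6° with length 43.5, so A = 43.5·(cos -8.6°, sin -8.6°) = (43.01, -6.505). ∠LAP = 148.8°, so AP runs at -8.6° + (180° − 148.8°) = 22.60° from the x-axis; with |AP| = 38.8, P = A + 38.8·(cos 22.60°, sin 22.60°) = (78.83, 8.406). AP ⟂ PD; with |PD| = 15.4 on the left of AP, D = P + 15.4·(-0.3843, 0.9232) = (72.91, 22.62). Then cos ∠DPL = PD·PL / (|PD||PL|), giving 73.49°.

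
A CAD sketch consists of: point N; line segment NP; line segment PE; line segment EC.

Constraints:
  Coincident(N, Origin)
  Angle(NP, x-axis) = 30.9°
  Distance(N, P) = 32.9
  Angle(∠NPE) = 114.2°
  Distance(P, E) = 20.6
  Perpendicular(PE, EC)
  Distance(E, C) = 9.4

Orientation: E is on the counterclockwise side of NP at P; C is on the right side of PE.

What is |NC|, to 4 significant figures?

52.11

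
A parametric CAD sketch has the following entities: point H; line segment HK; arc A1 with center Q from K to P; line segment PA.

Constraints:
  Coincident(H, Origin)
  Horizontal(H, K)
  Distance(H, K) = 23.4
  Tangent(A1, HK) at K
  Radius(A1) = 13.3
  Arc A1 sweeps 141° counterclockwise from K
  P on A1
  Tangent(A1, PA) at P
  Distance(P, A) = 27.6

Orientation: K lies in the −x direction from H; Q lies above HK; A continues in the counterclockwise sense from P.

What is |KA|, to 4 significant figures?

43.04

H is at the origin; HK is horizontal with |HK| = 23.4 and K on the −x side, so K = (-23.40, 0.000). A1 meets HK tangentially, so QK is at right angles to HK, so Q = K + (0, 13.3) = (-23.40, 13.30). On A1, K sits at bearing -90° from Q; a 141° counterclockwise sweep puts P at bearing 51°, so P = Q + 13.3·(cos 51°, sin 51°) = (-15.03, 23.64). A1 meets PA tangentially, so QP is at right angles to PA, so PA runs along (−sin 51°, cos 51°); with |PA| = 27.6, A = (-36.48, 41.01). Then |KA| = |A − K| = 43.04.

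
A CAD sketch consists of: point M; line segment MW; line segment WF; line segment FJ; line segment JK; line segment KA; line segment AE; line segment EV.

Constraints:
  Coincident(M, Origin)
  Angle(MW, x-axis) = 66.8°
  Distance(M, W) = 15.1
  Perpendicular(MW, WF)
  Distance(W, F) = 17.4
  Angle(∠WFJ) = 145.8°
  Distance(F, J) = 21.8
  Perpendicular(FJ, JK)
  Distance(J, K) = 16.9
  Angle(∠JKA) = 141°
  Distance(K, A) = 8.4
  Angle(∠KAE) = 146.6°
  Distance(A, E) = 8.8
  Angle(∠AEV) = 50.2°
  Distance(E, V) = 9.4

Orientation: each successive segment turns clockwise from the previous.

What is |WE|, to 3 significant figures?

27.8

M is at the origin; MW runs at 66.8° with length 15.1, so W = (5.95, 13.9). MW is perpendicular to WF, so WF runs at -23.2°; with |WF| = 17.4, F = (21.9, 7.02). ∠WFJ = 145.8° gives FJ at -57.4° from the x-axis; with |FJ| = 21.8, J = (33.7, -11.3). The perpendicularity gives JK at right angles to FJ, so JK runs at -147°; with |JK| = 16.9, K = (19.4, -20.4). ∠JKA = 141.0° gives KA at 174° from the x-axis; with |KA| = 8.4, A = (11.1, -19.5). ∠KAE = 146.6° gives AE at 140° from the x-axis; with |AE| = 8.8, E = (4.34, -13.9). Then |WE| = |E − W| = 27.8.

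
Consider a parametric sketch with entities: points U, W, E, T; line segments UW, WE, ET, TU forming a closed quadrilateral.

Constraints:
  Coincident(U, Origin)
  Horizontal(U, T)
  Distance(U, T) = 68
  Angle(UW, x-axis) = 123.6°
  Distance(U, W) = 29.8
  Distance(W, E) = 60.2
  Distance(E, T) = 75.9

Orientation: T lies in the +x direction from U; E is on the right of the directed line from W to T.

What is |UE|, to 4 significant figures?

33.16

U is at the origin; UT is horizontal with |UT| = 68.0 and T in +x, so T = (68.0, 0). UW runs at 123.6° with |UW| = 29.8, so W = (-16.49, 24.82). E is determined by |WE| = 60.2 and |ET| = 75.9 together: it lies at the intersection of circle(W, 60.2) and circle(T, 75.9). With |WT| = 88.06, the foot of the radical line on WT is 31.90 from W and the perpendicular offset is √(60.2² − 31.90²) = 51.05. Taking the right-of-WT solution: E = (-0.2760, -33.15).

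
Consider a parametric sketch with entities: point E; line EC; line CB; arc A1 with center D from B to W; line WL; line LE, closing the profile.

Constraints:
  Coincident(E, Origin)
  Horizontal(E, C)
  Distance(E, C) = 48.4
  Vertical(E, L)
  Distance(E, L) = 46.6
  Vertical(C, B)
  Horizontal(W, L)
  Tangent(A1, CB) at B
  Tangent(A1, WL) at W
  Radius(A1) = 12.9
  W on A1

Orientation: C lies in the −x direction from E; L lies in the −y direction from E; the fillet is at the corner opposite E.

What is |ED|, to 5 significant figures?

48.948

E is at the origin; EC is horizontal with |EC| = 48.4 and C on the −x side, so C = (-48.400, 0.0000). EL is vertical with |EL| = 46.6 and L on the −y side, so L = (0.0000, -46.600). The virtual corner opposite E is at (-48.400, -46.600). Since A1 is tangent to CB there, DB ⟂ CB and the tangent condition forces DW to be normal to WL, with radius 12.9, so the center D sits 12.9 in from both sides at D = (-35.500, -33.700). Then |ED| = |D − E| = 48.948.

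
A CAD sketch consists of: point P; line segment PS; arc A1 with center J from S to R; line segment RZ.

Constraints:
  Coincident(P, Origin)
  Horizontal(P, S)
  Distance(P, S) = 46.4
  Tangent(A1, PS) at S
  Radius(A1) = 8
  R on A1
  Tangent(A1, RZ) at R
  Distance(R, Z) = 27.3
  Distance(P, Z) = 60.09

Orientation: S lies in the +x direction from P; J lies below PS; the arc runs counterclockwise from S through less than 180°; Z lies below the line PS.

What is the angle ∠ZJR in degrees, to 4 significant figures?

73.67°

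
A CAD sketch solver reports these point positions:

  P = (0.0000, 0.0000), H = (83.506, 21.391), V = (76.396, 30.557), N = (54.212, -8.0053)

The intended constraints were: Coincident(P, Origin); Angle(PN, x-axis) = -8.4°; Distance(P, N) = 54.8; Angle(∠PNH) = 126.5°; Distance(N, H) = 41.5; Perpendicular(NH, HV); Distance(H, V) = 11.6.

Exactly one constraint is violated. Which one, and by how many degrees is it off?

Perpendicular(NH, HV) — off by 7.30°.

P = (0.00, 0.00) ✓; PN at -8.400° ✓; |PN| = 54.80 ✓; ∠PNH = 126.5° ✓; |NH| = 41.50 ✓; ∠(NH, HV) = 82.70° ✗; |HV| = 11.60 ✓.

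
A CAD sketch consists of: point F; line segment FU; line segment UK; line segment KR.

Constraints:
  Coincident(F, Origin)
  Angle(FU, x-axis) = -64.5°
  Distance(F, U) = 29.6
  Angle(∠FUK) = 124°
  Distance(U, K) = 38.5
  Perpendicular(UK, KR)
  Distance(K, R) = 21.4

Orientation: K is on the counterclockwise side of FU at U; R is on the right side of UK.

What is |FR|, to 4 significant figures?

71.70

F is at the origin; FU runs at -64.5° with length 29.6, so U = 29.6·(cos -64.5°, sin -64.5°) = (12.74, -26.72). ∠FUK = 124.0°, so UK runs at -64.5° + (180° − 124.0°) = -8.500° from the x-axis; with |UK| = 38.5, K = U + 38.5·(cos -8.500°, sin -8.500°) = (50.82, -32.41). UK ⟂ KR; with |KR| = 21.4 on the right of UK, R = K + 21.4·(-0.1478, -0.9890) = (47.66, -53.57). Then |FR| = |R − F| = 71.70.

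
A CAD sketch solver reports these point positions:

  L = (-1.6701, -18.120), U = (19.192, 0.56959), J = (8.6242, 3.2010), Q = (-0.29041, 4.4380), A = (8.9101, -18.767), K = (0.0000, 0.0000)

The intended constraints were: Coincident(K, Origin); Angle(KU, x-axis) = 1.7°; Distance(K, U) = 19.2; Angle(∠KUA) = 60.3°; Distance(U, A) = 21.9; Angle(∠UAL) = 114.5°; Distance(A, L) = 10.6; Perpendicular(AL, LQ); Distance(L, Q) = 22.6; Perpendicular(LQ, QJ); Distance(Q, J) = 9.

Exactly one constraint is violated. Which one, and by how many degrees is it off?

Perpendicular(LQ, QJ) — off by 4.40°.

K = (0.00, 0.00) ✓; KU at 1.700° ✓; |KU| = 19.20 ✓; ∠KUA = 60.30° ✓; |UA| = 21.90 ✓; ∠UAL = 114.5° ✓; |AL| = 10.60 ✓; ∠(AL, LQ) = 90.00° ✓; |LQ| = 22.60 ✓; ∠(LQ, QJ) = 94.40° ✗; |QJ| = 9.000 ✓.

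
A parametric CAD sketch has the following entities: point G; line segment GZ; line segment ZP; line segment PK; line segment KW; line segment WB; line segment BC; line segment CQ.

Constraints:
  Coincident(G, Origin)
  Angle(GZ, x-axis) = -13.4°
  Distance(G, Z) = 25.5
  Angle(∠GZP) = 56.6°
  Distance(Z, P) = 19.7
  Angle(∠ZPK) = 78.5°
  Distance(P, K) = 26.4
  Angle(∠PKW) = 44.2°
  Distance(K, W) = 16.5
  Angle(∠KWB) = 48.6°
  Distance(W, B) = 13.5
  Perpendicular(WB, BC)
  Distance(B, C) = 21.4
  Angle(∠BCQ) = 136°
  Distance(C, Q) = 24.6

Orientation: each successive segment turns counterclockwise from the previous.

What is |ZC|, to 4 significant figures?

38.50

G is at the origin; GZ runs at -13.4° with length 25.5, so Z = (24.81, -5.910). ∠GZP = 56.6° gives ZP at 110.0° from the x-axis; with |ZP| = 19.7, P = (18.07, 12.60). ∠ZPK = 78.5° gives PK at -148.5° from the x-axis; with |PK| = 26.4, K = (-4.442, -1.192). ∠PKW = 44.2° gives KW at -12.70° from the x-axis; with |KW| = 16.5, W = (11.65, -4.819). ∠KWB = 48.6° gives WB at 118.7° from the x-axis; with |WB| = 13.5, B = (5.172, 7.022). WB is perpendicular to BC, so BC runs at -151.3°; with |BC| = 21.4, C = (-13.60, -3.254). Then |ZC| = |C − Z| = 38.50.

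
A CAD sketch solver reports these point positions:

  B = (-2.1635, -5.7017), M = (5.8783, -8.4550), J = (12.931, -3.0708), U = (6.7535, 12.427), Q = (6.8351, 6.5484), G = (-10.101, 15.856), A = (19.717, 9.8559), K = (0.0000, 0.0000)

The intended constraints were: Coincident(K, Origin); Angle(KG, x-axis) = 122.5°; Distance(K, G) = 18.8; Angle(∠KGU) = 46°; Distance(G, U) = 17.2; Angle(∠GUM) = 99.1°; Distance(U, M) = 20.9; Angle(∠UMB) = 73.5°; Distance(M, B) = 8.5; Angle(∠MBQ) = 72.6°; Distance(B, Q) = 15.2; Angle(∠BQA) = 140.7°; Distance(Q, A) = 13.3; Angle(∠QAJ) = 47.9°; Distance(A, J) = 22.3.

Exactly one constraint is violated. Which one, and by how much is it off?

Distance(A, J) = 22.3 — off by 7.70.

K = (0.00, 0.00) ✓; KG at 122.5° ✓; |KG| = 18.80 ✓; ∠KGU = 46.00° ✓; |GU| = 17.20 ✓; ∠GUM = 99.10° ✓; |UM| = 20.90 ✓; ∠UMB = 73.50° ✓; |MB| = 8.500 ✓; ∠MBQ = 72.60° ✓; |BQ| = 15.20 ✓; ∠BQA = 140.7° ✓; |QA| = 13.30 ✓; ∠QAJ = 47.90° ✓; |AJ| = 14.60 ✗.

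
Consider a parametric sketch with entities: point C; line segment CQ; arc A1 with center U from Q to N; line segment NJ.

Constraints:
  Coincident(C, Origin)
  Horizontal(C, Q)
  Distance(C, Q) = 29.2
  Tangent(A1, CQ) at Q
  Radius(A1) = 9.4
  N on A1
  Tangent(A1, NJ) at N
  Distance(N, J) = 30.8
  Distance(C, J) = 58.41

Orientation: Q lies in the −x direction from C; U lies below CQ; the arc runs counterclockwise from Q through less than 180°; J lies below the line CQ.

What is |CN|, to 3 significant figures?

39.1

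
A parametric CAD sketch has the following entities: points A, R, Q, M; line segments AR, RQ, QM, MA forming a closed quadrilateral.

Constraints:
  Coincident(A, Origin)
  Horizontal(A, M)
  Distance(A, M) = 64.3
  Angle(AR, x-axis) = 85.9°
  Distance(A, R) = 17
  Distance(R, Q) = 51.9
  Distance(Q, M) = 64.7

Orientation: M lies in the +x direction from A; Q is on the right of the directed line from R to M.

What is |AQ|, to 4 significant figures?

35.56

Checks: |RQ| = 51.90 ✓; |QM| = 64.70 ✓.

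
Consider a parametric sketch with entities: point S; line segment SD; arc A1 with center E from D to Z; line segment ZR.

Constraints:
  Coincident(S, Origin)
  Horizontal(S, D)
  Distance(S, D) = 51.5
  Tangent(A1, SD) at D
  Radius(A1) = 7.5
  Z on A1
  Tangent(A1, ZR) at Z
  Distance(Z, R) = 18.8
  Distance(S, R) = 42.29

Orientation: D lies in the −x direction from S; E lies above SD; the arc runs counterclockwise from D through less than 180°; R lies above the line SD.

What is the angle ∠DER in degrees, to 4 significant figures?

132.6°

S is at the origin; S and D share the same y with |SD| = 51.5 and D on the −x side, so D = (-51.50, 0.000). Tangency of A1 to SD means the radius ED is perpendicular to SD, so E = D + (0, 7.5) = (-51.50, 7.500). Since EZ ⟂ ZR (tangency), |ER| = √(7.5² + 18.8²) = 20.24 regardless of where Z sits on A1. So R lies on both circle(S, 42.29) and circle(E, 20.24); the above-SD intersection is R = (-36.60, 21.19). Z is the foot of the tangent from R: Z = (-44.74, 4.251).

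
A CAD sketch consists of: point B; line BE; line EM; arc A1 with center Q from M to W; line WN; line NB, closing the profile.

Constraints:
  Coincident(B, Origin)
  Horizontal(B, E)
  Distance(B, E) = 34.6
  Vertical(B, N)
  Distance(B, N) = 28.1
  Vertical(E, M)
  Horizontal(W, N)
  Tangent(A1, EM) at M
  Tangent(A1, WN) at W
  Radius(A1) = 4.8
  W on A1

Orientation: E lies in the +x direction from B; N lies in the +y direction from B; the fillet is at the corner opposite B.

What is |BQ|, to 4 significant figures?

37.83

B is at the origin; BE is horizontal with |BE| = 34.6 and E on the +x side, so E = (34.60, 0.000). B and N share the same x with |BN| = 28.1 and N on the +y side, so N = (0.000, 28.10). The virtual corner opposite B is at (34.60, 28.10). Tangency of A1 to EM means the radius QM is perpendicular to EM and the tangent condition forces QW to be normal to WN, with radius 4.8, so the center Q sits 4.8 in from both sides at Q = (29.80, 23.30). Then |BQ| = |Q − B| = 37.83.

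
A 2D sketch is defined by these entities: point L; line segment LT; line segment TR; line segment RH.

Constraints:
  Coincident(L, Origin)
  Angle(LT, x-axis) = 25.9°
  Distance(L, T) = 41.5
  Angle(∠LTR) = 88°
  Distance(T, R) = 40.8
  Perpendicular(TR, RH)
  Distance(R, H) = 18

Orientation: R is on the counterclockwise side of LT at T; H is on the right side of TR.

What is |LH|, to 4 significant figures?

71.31

∠LTR = 88.0°, so TR runs at 25.9° + (180° − 88.0°) = 117.9° from the x-axis; with |TR| = 40.8, R = T + 40.8·(cos 117.9°, sin 117.9°) = (18.24, 54.18). TR ⟂ RH; with |RH| = 18.0 on the right of TR, H = R + 18.0·(0.8838, 0.4679) = (34.15, 62.61). Then |LH| = |H − L| = 71.31.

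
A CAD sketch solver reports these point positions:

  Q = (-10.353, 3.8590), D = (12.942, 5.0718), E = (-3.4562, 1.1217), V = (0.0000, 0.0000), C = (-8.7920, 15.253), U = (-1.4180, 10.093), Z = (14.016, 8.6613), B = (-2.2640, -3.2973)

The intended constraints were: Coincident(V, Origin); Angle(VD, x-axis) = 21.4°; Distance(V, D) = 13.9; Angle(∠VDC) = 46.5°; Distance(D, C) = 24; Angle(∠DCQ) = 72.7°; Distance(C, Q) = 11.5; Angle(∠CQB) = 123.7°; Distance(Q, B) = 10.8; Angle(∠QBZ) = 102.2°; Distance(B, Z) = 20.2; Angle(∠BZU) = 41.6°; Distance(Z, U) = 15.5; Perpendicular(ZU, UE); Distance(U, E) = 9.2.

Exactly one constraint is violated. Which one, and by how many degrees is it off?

Perpendicular(ZU, UE) — off by 7.50°.

V = (0.00, 0.00) ✓; VD at 21.40° ✓; |VD| = 13.90 ✓; ∠VDC = 46.50° ✓; |DC| = 24.00 ✓; ∠DCQ = 72.70° ✓; |CQ| = 11.50 ✓; ∠CQB = 123.7° ✓; |QB| = 10.80 ✓; ∠QBZ = 102.2° ✓; |BZ| = 20.20 ✓; ∠BZU = 41.60° ✓; |ZU| = 15.50 ✓; ∠(ZU, UE) = 82.50° ✗; |UE| = 9.200 ✓.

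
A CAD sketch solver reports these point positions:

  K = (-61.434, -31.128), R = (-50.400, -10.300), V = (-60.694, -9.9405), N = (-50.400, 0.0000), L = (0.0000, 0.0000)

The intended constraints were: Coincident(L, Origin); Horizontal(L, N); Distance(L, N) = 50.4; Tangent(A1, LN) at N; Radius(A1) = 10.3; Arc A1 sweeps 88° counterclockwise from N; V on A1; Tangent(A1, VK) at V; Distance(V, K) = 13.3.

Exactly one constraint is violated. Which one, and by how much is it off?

Distance(V, K) = 13.3 — off by 7.90.

L = (0.00, 0.00) ✓; L.y = 0.00, N.y = 0.00 ✓; |LN| = 50.40 ✓; ∠(RN, NL) = 90.00° ✓; |RN| = 10.30 ✓; bearing(R→V) − bearing(R→N) = 88.00° ✓; |RV| = 10.30 ✓; ∠(RV, VK) = 90.00° ✓; |VK| = 21.20 ✗.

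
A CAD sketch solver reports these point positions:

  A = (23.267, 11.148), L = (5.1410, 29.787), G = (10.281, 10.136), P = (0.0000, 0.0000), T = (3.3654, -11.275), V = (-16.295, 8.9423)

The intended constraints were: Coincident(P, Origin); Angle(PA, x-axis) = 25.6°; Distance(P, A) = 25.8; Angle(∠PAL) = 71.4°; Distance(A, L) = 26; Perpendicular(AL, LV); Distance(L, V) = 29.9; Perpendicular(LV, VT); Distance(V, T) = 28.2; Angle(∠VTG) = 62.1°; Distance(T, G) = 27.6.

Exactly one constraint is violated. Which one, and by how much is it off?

Distance(T, G) = 27.6 — off by 5.10.

P = (0.00, 0.00) ✓; PA at 25.60° ✓; |PA| = 25.80 ✓; ∠PAL = 71.40° ✓; |AL| = 26.00 ✓; ∠(AL, LV) = 90.00° ✓; |LV| = 29.90 ✓; ∠(LV, VT) = 90.00° ✓; |VT| = 28.20 ✓; ∠VTG = 62.10° ✓; |TG| = 22.50 ✗.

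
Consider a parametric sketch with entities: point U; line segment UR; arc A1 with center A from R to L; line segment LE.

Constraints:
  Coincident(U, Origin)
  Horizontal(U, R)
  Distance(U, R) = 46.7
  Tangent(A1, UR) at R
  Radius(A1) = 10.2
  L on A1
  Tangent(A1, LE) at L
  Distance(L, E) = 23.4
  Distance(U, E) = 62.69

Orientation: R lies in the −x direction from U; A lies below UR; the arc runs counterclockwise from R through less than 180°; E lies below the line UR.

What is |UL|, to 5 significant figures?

58.001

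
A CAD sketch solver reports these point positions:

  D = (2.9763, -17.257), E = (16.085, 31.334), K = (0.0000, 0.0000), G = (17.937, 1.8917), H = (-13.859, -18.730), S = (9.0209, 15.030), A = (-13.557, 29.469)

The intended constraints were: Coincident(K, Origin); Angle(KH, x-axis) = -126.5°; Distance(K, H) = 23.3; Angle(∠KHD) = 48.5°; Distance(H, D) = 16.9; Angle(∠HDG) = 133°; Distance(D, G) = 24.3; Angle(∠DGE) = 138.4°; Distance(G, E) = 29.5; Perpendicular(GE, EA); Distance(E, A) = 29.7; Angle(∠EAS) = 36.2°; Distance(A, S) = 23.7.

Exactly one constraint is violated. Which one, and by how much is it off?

Distance(A, S) = 23.7 — off by 3.10.

K = (0.00, 0.00) ✓; KH at -126.5° ✓; |KH| = 23.30 ✓; ∠KHD = 48.50° ✓; |HD| = 16.90 ✓; ∠HDG = 133.0° ✓; |DG| = 24.30 ✓; ∠DGE = 138.4° ✓; |GE| = 29.50 ✓; ∠(GE, EA) = 90.00° ✓; |EA| = 29.70 ✓; ∠EAS = 36.20° ✓; |AS| = 26.80 ✗.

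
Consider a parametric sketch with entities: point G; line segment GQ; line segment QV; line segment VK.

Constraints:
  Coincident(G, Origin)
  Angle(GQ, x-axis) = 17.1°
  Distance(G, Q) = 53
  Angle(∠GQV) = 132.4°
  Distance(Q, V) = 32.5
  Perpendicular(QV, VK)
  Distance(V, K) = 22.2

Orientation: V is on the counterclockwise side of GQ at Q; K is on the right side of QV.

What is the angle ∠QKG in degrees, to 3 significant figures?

7.62°

∠GQV = 132.4°, so QV runs at 17.1° + (180° − 132.4°) = 64.7° from the x-axis; with |QV| = 32.5, V = Q + 32.5·(cos 64.7°, sin 64.7°) = (64.5, 45.0). The perpendicularity gives VK at right angles to QV; with |VK| = 22.2 on the right of QV, K = V + 22.2·(0.904, -0.427) = (84.6, 35.5). Then cos ∠QKG = KQ·KG / (|KQ||KG|), giving 7.62°.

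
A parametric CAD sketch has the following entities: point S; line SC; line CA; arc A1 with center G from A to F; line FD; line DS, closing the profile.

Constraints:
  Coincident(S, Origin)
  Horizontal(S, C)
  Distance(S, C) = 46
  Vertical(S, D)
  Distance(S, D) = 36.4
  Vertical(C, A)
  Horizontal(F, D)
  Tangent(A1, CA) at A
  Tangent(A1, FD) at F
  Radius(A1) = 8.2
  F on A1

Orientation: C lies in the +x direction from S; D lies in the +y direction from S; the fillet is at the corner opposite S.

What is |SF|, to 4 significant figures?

52.48

S is at the origin; SC is horizontal with |SC| = 46.0 and C on the +x side, so C = (46.00, 0.000). S and D share the same x with |SD| = 36.4 and D on the +y side, so D = (0.000, 36.40). The virtual corner opposite S is at (46.00, 36.40). Tangency of A1 to CA means the radius GA is perpendicular to CA and the tangent condition forces GF to be normal to FD, with radius 8.2, so the center G sits 8.2 in from both sides at G = (37.80, 28.20). That places the tangent points at A = (46.00, 28.20) on CA and F = (37.80, 36.40) on FD. Then |SF| = |F − S| = 52.48.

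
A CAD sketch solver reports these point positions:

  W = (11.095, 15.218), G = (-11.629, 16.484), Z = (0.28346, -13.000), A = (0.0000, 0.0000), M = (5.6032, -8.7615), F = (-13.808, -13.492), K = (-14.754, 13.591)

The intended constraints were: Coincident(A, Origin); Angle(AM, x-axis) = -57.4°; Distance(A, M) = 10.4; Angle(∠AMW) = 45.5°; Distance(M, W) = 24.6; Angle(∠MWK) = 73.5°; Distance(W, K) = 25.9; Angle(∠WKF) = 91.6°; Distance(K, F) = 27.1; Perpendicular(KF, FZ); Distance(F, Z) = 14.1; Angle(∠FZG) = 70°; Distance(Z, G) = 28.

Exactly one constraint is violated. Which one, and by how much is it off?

Distance(Z, G) = 28 — off by 3.80.

A = (0.00, 0.00) ✓; AM at -57.40° ✓; |AM| = 10.40 ✓; ∠AMW = 45.50° ✓; |MW| = 24.60 ✓; ∠MWK = 73.50° ✓; |WK| = 25.90 ✓; ∠WKF = 91.60° ✓; |KF| = 27.10 ✓; ∠(KF, FZ) = 90.00° ✓; |FZ| = 14.10 ✓; ∠FZG = 70.00° ✓; |ZG| = 31.80 ✗.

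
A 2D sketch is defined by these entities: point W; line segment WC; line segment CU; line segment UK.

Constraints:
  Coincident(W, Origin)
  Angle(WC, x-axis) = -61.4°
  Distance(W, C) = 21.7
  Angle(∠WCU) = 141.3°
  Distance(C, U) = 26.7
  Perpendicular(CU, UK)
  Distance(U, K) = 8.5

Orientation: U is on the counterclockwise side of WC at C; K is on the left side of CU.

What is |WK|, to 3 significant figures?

43.9

W is at the origin; WC runs at -61.4° with length 21.7, so C = 21.7·(cos -61.4°, sin -61.4°) = (10.4, -19.1). ∠WCU = 141.3°, so CU runs at -61.4° + (180° − 141.3°) = -22.7° from the x-axis; with |CU| = 26.7, U = C + 26.7·(cos -22.7°, sin -22.7°) = (35.0, -29.4). CU is perpendicular to UK; with |UK| = 8.5 on the left of CU, K = U + 8.5·(0.386, 0.923) = (38.3, -21.5). Then |WK| = |K − W| = 43.9.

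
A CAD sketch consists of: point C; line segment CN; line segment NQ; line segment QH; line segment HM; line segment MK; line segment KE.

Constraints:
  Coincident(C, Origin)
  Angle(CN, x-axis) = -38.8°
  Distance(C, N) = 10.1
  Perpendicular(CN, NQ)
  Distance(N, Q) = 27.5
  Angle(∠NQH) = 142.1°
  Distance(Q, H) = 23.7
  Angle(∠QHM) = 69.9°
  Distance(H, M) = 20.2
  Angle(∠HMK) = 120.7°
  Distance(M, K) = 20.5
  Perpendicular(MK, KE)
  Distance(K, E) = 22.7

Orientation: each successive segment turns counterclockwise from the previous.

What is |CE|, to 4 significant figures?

25.69

C is at the origin; CN runs at -38.8° with length 10.1, so N = (7.871, -6.329). CN ⟂ NQ, so NQ runs at 51.20°; with |NQ| = 27.5, Q = (25.10, 15.10). ∠NQH = 142.1° gives QH at 89.10° from the x-axis; with |QH| = 23.7, H = (25.48, 38.80). ∠QHM = 69.9° gives HM at -160.8° from the x-axis; with |HM| = 20.2, M = (6.399, 32.16). ∠HMK = 120.7° gives MK at -101.5° from the x-axis; with |MK| = 20.5, K = (2.312, 12.07). MK is perpendicular to KE, so KE runs at -11.50°; with |KE| = 22.7, E = (24.56, 7.543). Then |CE| = |E − C| = 25.69.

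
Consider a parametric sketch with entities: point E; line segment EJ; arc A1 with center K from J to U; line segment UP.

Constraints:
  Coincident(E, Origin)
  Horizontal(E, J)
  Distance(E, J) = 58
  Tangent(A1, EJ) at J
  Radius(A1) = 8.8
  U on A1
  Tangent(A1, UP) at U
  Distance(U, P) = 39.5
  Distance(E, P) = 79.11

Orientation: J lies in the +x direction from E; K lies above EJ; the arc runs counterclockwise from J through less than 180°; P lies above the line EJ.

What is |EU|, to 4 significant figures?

67.46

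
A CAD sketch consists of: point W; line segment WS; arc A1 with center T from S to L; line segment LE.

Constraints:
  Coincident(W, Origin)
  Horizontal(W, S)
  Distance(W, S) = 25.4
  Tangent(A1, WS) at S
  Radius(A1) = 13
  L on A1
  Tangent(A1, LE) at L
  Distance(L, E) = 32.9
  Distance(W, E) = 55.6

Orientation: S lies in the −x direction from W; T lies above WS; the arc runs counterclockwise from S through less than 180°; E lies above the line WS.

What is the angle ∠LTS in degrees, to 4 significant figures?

115.0°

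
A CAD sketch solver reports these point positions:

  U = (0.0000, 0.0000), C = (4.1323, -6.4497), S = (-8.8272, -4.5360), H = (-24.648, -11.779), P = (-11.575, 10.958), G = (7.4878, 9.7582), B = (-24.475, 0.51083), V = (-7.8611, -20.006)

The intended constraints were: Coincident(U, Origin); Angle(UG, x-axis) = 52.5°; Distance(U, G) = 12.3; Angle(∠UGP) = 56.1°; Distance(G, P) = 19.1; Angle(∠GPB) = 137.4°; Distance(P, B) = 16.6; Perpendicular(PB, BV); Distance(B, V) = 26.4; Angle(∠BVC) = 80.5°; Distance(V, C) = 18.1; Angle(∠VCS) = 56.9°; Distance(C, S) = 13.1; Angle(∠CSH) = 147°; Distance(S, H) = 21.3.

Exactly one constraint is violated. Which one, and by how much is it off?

Distance(S, H) = 21.3 — off by 3.90.

U = (0.00, 0.00) ✓; UG at 52.50° ✓; |UG| = 12.30 ✓; ∠UGP = 56.10° ✓; |GP| = 19.10 ✓; ∠GPB = 137.4° ✓; |PB| = 16.60 ✓; ∠(PB, BV) = 90.00° ✓; |BV| = 26.40 ✓; ∠BVC = 80.50° ✓; |VC| = 18.10 ✓; ∠VCS = 56.90° ✓; |CS| = 13.10 ✓; ∠CSH = 147.0° ✓; |SH| = 17.40 ✗.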